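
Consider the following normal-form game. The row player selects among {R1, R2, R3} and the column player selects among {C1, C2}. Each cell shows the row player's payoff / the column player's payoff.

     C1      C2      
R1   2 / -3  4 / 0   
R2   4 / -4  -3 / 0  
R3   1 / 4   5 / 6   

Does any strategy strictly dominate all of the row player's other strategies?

Check whether one of the row player's strategies beats all alternatives regardless of what the opponent does.
R1 is not dominant: against C1, R2 gives 4 > 2.
R2 is not dominant: against C2, R1 gives 4 > -3.
R3 is not dominant: against C1, R1 gives 2 > 1.
No single strategy is best against every opponent action.

None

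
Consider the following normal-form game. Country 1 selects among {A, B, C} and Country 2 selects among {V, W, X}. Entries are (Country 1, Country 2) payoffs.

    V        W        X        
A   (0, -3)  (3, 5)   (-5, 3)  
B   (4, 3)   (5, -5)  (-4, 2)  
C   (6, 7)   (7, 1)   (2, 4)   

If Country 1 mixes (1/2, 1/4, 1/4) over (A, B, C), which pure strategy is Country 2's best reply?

X

Compute Country 2's expected payoff from each pure strategy against the given mix.
V: (1/2)·(-3) + (1/4)·3 + (1/4)·7 = 1
W: (1/2)·5 + (1/4)·(-5) + (1/4)·1 = 3/2
X: (1/2)·3 + (1/4)·2 + (1/4)·4 = 3
Highest expected payoff is 3, from X.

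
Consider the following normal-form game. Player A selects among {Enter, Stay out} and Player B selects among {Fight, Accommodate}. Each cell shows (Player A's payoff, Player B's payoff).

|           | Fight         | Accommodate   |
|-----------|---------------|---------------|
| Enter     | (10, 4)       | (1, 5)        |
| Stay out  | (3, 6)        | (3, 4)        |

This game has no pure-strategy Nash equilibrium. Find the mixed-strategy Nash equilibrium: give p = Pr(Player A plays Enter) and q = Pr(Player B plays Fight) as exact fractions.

Each player's mixing probability is pinned down by making the *other* player indifferent.
Player B indifferent between Fight and Accommodate: p·4 + (1−p)·6 = p·5 + (1−p)·4 ⟹ 6 + (-2)p = 4 + 1p ⟹ p = 2/3.
Player A indifferent between Enter and Stay out: q·10 + (1−q)·1 = q·3 + (1−q)·3 ⟹ 1 + 9q = 3 + 0q ⟹ q = 2/9.

p = 2/3, q = 2/9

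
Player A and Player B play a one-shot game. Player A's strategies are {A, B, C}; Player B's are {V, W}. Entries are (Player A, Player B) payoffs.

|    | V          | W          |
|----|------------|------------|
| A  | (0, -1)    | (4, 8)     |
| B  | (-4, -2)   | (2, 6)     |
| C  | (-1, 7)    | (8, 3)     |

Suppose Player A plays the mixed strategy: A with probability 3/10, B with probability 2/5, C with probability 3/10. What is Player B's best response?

W

Player B's best reply maximizes expected payoff against the mix.
V: (3/10)·(-1) + (2/5)·(-2) + (3/10)·7 = 1
W: (3/10)·8 + (2/5)·6 + (3/10)·3 = 57/10
Highest expected payoff is 57/10, from W.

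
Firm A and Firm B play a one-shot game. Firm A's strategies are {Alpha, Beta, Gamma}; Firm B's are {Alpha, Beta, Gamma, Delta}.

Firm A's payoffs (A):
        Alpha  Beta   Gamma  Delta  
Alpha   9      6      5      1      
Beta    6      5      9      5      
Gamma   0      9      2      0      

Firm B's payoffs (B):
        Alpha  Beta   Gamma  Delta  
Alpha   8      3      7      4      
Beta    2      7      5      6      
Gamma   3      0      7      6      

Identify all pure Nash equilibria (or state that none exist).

A profile is a Nash equilibrium when each player is best-responding to the other.
Firm A's best responses — vs Alpha: Alpha (payoff 9); vs Beta: Gamma (payoff 9); vs Gamma: Beta (payoff 9); vs Delta: Beta (payoff 5).
Firm B's best responses — vs Alpha: Alpha (payoff 8); vs Beta: Beta (payoff 7); vs Gamma: Gamma (payoff 7).
The only mutual best response is (Alpha, Alpha); neither player gains by switching there.

(Alpha, Alpha)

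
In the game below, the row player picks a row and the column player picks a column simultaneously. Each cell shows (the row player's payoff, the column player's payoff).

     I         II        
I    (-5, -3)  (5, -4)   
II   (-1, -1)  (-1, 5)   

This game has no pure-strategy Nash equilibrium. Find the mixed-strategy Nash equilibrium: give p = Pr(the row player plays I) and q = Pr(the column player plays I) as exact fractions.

p = 6/7, q = 3/5

In a mixed NE each player is indifferent between their pure strategies, so the opponent's mix sets the indifference.
The column player indifferent between I and II: p·(-3) + (1−p)·(-1) = p·(-4) + (1−p)·5 ⟹ (-1) + (-2)p = 5 + (-9)p ⟹ p = 6/7.
The row player indifferent between I and II: q·(-5) + (1−q)·5 = q·(-1) + (1−q)·(-1) ⟹ 5 + (-10)q = (-1) + 0q ⟹ q = 3/5.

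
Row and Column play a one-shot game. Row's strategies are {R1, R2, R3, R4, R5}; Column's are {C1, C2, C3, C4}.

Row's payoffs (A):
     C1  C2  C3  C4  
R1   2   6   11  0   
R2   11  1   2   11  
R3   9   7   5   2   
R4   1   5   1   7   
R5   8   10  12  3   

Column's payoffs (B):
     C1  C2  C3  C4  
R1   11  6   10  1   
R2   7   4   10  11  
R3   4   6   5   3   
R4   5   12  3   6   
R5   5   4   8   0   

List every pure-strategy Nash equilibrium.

Check mutual best responses: a cell is a NE iff neither player can gain by unilaterally deviating.
Row's best responses — vs C1: R2 (payoff 11); vs C2: R5 (payoff 10); vs C3: R5 (payoff 12); vs C4: R2 (payoff 11).
Column's best responses — vs R1: C1 (payoff 11); vs R2: C4 (payoff 11); vs R3: C2 (payoff 6); vs R4: C2 (payoff 12); vs R5: C3 (payoff 8).
Mutual best responses occur at (R2, C4) and (R5, C3); at each, neither player gains by switching.

(R2, C4) and (R5, C3)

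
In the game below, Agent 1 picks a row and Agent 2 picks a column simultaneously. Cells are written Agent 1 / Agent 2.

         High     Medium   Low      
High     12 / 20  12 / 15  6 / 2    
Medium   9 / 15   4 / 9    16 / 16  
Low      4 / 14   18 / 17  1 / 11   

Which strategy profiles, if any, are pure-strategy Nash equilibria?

A profile is a Nash equilibrium when each player is best-responding to the other.
Agent 1's best responses — vs High: High (payoff 12); vs Medium: Low (payoff 18); vs Low: Medium (payoff 16).
Agent 2's best responses — vs High: High (payoff 20); vs Medium: Low (payoff 16); vs Low: Medium (payoff 17).
Mutual best responses occur at (High, High), (Medium, Low), and (Low, Medium); at each, neither player gains by switching.

(High, High), (Medium, Low), and (Low, Medium)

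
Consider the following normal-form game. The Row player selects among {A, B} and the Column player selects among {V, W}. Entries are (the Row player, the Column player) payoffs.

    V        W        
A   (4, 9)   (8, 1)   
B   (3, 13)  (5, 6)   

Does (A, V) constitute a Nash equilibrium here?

Yes

Holding the Column player at V: the Row player gets 4 from A, versus 3 from B. No profitable deviation for the Row player.
Holding the Row player at A: the Column player gets 9 from V, versus 1 from W. No profitable deviation for the Column player either.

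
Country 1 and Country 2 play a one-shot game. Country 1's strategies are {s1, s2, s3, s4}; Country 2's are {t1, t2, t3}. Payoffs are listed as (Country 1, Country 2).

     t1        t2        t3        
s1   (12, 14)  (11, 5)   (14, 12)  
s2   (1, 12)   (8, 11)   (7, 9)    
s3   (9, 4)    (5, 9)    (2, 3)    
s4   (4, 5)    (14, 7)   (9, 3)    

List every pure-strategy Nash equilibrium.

Check mutual best responses: a cell is a NE iff neither player can gain by unilaterally deviating.
Country 1's best responses — vs t1: s1 (payoff 12); vs t2: s4 (payoff 14); vs t3: s1 (payoff 14).
Country 2's best responses — vs s1: t1 (payoff 14); vs s2: t1 (payoff 12); vs s3: t2 (payoff 9); vs s4: t2 (payoff 7).
Mutual best responses occur at (s1, t1) and (s4, t2); at each, neither player gains by switching.

(s1, t1) and (s4, t2)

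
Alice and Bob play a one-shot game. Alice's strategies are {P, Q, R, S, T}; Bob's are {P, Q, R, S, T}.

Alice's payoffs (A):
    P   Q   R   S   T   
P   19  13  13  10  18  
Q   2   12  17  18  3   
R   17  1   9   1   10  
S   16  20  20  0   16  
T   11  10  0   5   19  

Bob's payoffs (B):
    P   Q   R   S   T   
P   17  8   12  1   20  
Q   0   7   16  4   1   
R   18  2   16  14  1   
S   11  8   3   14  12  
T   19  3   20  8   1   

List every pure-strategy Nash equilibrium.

Find each player's best response to every opponent strategy; NE are the intersections.
Alice's best responses — vs P: P (payoff 19); vs Q: S (payoff 20); vs R: S (payoff 20); vs S: Q (payoff 18); vs T: T (payoff 19).
Bob's best responses — vs P: T (payoff 20); vs Q: R (payoff 16); vs R: P (payoff 18); vs S: S (payoff 14); vs T: R (payoff 20).
No cell has both players best-responding. For instance, Alice's best reply to P is P, but against P Bob prefers T over P.

No pure-strategy Nash equilibrium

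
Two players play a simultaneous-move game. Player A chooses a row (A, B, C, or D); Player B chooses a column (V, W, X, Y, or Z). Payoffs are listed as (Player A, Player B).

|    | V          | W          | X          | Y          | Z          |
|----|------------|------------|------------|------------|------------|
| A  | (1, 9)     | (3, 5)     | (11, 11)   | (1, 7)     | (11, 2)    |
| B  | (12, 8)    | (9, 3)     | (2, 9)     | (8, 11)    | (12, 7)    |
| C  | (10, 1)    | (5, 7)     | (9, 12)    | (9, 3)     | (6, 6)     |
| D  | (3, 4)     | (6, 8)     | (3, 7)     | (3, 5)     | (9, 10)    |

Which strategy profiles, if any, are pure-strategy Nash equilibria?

Find each player's best response to every opponent strategy; NE are the intersections.
Player A's best responses — vs V: B (payoff 12); vs W: B (payoff 9); vs X: A (payoff 11); vs Y: C (payoff 9); vs Z: B (payoff 12).
Player B's best responses — vs A: X (payoff 11); vs B: Y (payoff 11); vs C: X (payoff 12); vs D: Z (payoff 10).
The only mutual best response is (A, X); neither player gains by switching there.

(A, X)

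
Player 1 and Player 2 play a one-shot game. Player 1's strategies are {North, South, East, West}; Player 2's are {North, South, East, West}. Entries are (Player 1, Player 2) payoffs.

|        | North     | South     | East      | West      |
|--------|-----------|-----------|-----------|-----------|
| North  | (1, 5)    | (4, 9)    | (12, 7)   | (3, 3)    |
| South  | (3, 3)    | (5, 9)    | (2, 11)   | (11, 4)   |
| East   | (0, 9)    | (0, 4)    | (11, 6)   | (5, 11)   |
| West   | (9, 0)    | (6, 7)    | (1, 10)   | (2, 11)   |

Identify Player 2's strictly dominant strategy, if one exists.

No strictly dominant strategy

Check whether one of Player 2's strategies beats all alternatives regardless of what the opponent does.
North is not dominant: against North, South gives 9 > 5.
South is not dominant: against South, East gives 11 > 9.
East is not dominant: against North, South gives 9 > 7.
West is not dominant: against North, North gives 5 > 3.
No single strategy is best against every opponent action.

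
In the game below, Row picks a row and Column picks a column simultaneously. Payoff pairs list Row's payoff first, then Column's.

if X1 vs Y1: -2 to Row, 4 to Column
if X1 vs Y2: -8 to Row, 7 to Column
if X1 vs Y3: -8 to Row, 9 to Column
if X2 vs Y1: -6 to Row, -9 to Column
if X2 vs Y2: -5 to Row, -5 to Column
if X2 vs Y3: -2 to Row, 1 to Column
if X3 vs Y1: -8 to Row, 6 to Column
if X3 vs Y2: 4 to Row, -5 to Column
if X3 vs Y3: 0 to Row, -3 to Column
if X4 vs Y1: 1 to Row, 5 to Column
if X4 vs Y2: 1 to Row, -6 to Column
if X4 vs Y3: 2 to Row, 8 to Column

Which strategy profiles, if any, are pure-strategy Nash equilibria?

(X4, Y3)

A profile is a Nash equilibrium when each player is best-responding to the other.
Row's best responses — vs Y1: X4 (payoff 1); vs Y2: X3 (payoff 4); vs Y3: X4 (payoff 2).
Column's best responses — vs X1: Y3 (payoff 9); vs X2: Y3 (payoff 1); vs X3: Y1 (payoff 6); vs X4: Y3 (payoff 8).
The only mutual best response is (X4, Y3); neither player gains by switching there.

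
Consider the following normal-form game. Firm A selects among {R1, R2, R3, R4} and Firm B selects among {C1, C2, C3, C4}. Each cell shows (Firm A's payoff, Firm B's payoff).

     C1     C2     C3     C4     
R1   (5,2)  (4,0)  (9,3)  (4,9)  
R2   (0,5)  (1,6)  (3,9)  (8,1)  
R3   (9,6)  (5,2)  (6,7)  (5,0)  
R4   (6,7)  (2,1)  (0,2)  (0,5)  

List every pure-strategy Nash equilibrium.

Check mutual best responses: a cell is a NE iff neither player can gain by unilaterally deviating.
Firm A's best responses — vs C1: R3 (payoff 9); vs C2: R3 (payoff 5); vs C3: R1 (payoff 9); vs C4: R2 (payoff 8).
Firm B's best responses — vs R1: C4 (payoff 9); vs R2: C3 (payoff 9); vs R3: C3 (payoff 7); vs R4: C1 (payoff 7).
No cell has both players best-responding. For instance, Firm A's best reply to C4 is R2, but against R2 Firm B prefers C3 over C4.

There is no pure-strategy Nash equilibrium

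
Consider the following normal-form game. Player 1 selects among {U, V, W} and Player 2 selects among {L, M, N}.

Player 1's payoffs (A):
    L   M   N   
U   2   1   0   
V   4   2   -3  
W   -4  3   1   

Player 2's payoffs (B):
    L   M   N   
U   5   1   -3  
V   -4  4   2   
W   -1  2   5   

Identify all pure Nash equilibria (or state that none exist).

A profile is a Nash equilibrium when each player is best-responding to the other.
Player 1's best responses — vs L: V (payoff 4); vs M: W (payoff 3); vs N: W (payoff 1).
Player 2's best responses — vs U: L (payoff 5); vs V: M (payoff 4); vs W: N (payoff 5).
The only mutual best response is (W, N); neither player gains by switching there.

(W, N)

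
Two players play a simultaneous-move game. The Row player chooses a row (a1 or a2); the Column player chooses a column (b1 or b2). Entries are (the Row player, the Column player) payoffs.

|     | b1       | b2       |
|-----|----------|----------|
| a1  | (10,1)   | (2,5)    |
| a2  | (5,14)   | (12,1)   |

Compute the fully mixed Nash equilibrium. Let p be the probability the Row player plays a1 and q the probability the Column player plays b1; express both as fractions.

Each player's mixing probability is pinned down by making the *other* player indifferent.
The Column player indifferent between b1 and b2: p·1 + (1−p)·14 = p·5 + (1−p)·1 ⟹ 14 + (-13)p = 1 + 4p ⟹ p = 13/17.
The Row player indifferent between a1 and a2: q·10 + (1−q)·2 = q·5 + (1−q)·12 ⟹ 2 + 8q = 12 + (-7)q ⟹ q = 2/3.

p = 13/17, q = 2/3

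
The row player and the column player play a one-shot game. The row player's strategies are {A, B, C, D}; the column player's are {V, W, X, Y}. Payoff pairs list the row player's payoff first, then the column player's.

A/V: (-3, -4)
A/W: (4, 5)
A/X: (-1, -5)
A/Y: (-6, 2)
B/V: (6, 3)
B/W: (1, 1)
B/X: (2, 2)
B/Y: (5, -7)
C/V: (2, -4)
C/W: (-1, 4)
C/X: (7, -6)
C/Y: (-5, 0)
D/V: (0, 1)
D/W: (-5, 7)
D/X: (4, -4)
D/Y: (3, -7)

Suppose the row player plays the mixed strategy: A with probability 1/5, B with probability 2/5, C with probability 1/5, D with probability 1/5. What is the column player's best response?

W

Compute the column player's expected payoff from each pure strategy against the given mix.
V: (1/5)·(-4) + (2/5)·3 + (1/5)·(-4) + (1/5)·1 = -1/5
W: (1/5)·5 + (2/5)·1 + (1/5)·4 + (1/5)·7 = 18/5
X: (1/5)·(-5) + (2/5)·2 + (1/5)·(-6) + (1/5)·(-4) = -11/5
Y: (1/5)·2 + (2/5)·(-7) + (1/5)·0 + (1/5)·(-7) = -19/5
Highest expected payoff is 18/5, from W.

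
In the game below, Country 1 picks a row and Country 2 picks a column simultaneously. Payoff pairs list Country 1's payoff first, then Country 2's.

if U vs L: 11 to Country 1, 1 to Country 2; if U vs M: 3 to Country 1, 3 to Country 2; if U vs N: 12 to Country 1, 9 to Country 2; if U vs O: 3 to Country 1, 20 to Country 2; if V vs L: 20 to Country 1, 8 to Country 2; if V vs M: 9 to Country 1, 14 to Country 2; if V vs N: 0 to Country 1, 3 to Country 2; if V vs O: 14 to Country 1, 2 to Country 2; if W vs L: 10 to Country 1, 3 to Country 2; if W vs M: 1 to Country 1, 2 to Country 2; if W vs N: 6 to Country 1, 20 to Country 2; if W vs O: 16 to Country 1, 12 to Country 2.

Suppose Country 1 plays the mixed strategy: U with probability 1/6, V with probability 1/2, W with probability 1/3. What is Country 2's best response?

Country 2's best reply maximizes expected payoff against the mix.
L: (1/6)·1 + (1/2)·8 + (1/3)·3 = 31/6
M: (1/6)·3 + (1/2)·14 + (1/3)·2 = 49/6
N: (1/6)·9 + (1/2)·3 + (1/3)·20 = 29/3
O: (1/6)·20 + (1/2)·2 + (1/3)·12 = 25/3
Highest expected payoff is 29/3, from N.

N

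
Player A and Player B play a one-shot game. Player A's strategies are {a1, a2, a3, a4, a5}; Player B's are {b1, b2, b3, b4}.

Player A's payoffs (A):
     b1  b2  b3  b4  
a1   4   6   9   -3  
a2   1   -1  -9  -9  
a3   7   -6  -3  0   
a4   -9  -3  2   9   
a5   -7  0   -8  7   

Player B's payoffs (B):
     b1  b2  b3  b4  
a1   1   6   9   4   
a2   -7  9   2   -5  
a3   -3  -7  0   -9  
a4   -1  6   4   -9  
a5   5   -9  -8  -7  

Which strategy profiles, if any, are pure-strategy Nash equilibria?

Find each player's best response to every opponent strategy; NE are the intersections.
Player A's best responses — vs b1: a3 (payoff 7); vs b2: a1 (payoff 6); vs b3: a1 (payoff 9); vs b4: a4 (payoff 9).
Player B's best responses — vs a1: b3 (payoff 9); vs a2: b2 (payoff 9); vs a3: b3 (payoff 0); vs a4: b2 (payoff 6); vs a5: b1 (payoff 5).
The only mutual best response is (a1, b3); neither player gains by switching there.

(a1, b3)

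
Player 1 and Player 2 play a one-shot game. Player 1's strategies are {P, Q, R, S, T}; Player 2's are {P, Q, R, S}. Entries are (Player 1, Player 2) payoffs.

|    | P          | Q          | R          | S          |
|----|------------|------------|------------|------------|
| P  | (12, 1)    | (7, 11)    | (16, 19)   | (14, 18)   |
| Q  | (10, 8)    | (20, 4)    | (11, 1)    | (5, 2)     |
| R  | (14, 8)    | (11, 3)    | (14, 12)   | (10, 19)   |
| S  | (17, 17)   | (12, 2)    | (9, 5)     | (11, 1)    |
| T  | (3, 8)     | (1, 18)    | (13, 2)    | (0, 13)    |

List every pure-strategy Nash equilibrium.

Check mutual best responses: a cell is a NE iff neither player can gain by unilaterally deviating.
Player 1's best responses — vs P: S (payoff 17); vs Q: Q (payoff 20); vs R: P (payoff 16); vs S: P (payoff 14).
Player 2's best responses — vs P: R (payoff 19); vs Q: P (payoff 8); vs R: S (payoff 19); vs S: P (payoff 17); vs T: Q (payoff 18).
Mutual best responses occur at (P, R) and (S, P); at each, neither player gains by switching.

(P, R) and (S, P)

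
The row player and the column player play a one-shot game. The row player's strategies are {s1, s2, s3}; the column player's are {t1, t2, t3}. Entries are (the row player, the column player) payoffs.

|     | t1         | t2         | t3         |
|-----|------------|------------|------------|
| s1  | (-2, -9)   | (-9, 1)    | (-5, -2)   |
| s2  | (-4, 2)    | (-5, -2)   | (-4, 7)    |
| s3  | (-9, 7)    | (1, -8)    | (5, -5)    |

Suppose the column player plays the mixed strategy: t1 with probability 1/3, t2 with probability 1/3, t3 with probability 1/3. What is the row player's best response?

s3

The row player's best reply maximizes expected payoff against the mix.
s1: (1/3)·(-2) + (1/3)·(-9) + (1/3)·(-5) = -16/3
s2: (1/3)·(-4) + (1/3)·(-5) + (1/3)·(-4) = -13/3
s3: (1/3)·(-9) + (1/3)·1 + (1/3)·5 = -1
Highest expected payoff is -1, from s3.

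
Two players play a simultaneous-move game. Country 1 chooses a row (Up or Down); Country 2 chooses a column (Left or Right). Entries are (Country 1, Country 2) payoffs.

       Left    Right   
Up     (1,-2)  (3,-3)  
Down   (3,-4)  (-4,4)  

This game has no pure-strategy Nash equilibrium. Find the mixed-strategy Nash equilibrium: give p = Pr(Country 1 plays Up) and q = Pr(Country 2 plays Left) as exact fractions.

Each player's mixing probability is pinned down by making the *other* player indifferent.
Country 2 indifferent between Left and Right: p·(-2) + (1−p)·(-4) = p·(-3) + (1−p)·4 ⟹ (-4) + 2p = 4 + (-7)p ⟹ p = 8/9.
Country 1 indifferent between Up and Down: q·1 + (1−q)·3 = q·3 + (1−q)·(-4) ⟹ 3 + (-2)q = (-4) + 7q ⟹ q = 7/9.

p = 8/9, q = 7/9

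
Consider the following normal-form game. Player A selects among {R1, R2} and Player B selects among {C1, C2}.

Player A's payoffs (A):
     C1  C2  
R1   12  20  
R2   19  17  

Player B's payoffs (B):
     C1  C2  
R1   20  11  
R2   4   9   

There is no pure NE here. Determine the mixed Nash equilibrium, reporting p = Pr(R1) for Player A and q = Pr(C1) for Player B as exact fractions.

Each player's mixing probability is pinned down by making the *other* player indifferent.
Player B indifferent between C1 and C2: p·20 + (1−p)·4 = p·11 + (1−p)·9 ⟹ 4 + 16p = 9 + 2p ⟹ p = 5/14.
Player A indifferent between R1 and R2: q·12 + (1−q)·20 = q·19 + (1−q)·17 ⟹ 20 + (-8)q = 17 + 2q ⟹ q = 3/10.

p = 5/14, q = 3/10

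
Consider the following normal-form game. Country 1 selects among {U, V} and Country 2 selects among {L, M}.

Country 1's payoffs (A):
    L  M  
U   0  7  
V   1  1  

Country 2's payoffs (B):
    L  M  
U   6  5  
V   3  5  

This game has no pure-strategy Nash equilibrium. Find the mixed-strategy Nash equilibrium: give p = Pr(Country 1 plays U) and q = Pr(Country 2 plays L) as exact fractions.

In a mixed NE each player is indifferent between their pure strategies, so the opponent's mix sets the indifference.
Country 2 indifferent between L and M: p·6 + (1−p)·3 = p·5 + (1−p)·5 ⟹ 3 + 3p = 5 + 0p ⟹ p = 2/3.
Country 1 indifferent between U and V: q·0 + (1−q)·7 = q·1 + (1−q)·1 ⟹ 7 + (-7)q = 1 + 0q ⟹ q = 6/7.

p = 2/3, q = 6/7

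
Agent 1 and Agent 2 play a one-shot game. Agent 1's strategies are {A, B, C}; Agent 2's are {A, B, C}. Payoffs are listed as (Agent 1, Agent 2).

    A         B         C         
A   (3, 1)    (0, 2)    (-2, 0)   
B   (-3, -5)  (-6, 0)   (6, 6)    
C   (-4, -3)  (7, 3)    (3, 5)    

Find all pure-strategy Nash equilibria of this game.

Find each player's best response to every opponent strategy; NE are the intersections.
Agent 1's best responses — vs A: A (payoff 3); vs B: C (payoff 7); vs C: B (payoff 6).
Agent 2's best responses — vs A: B (payoff 2); vs B: C (payoff 6); vs C: C (payoff 5).
The only mutual best response is (B, C); neither player gains by switching there.

(B, C)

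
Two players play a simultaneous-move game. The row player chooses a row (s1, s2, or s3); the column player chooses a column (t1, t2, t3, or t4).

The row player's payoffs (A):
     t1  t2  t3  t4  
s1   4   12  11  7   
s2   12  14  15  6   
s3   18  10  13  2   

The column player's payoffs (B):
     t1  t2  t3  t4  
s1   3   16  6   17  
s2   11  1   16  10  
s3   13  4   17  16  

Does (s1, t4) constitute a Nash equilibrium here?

Yes

Holding the column player at t4: the row player gets 7 from s1, versus 6 from s2, 2 from s3. No profitable deviation for the row player.
Holding the row player at s1: the column player gets 17 from t4, versus 3 from t1, 16 from t2, 6 from t3. No profitable deviation for the column player either.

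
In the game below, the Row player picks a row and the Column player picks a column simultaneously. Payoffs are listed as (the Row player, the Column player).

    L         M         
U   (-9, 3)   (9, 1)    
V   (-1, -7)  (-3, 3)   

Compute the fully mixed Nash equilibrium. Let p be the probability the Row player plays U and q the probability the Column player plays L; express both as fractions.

In a mixed NE each player is indifferent between their pure strategies, so the opponent's mix sets the indifference.
The Column player indifferent between L and M: p·3 + (1−p)·(-7) = p·1 + (1−p)·3 ⟹ (-7) + 10p = 3 + (-2)p ⟹ p = 5/6.
The Row player indifferent between U and V: q·(-9) + (1−q)·9 = q·(-1) + (1−q)·(-3) ⟹ 9 + (-18)q = (-3) + 2q ⟹ q = 3/5.

p = 5/6, q = 3/5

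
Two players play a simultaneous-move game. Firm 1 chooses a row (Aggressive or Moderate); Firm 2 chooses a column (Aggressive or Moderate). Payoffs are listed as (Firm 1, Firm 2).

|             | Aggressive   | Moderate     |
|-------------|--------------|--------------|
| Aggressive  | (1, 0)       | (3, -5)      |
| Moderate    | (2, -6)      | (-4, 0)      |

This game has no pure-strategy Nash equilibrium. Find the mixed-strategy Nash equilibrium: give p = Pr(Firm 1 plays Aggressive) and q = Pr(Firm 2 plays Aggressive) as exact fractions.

Each player's mixing probability is pinned down by making the *other* player indifferent.
Firm 2 indifferent between Aggressive and Moderate: p·0 + (1−p)·(-6) = p·(-5) + (1−p)·0 ⟹ (-6) + 6p = 0 + (-5)p ⟹ p = 6/11.
Firm 1 indifferent between Aggressive and Moderate: q·1 + (1−q)·3 = q·2 + (1−q)·(-4) ⟹ 3 + (-2)q = (-4) + 6q ⟹ q = 7/8.

p = 6/11, q = 7/8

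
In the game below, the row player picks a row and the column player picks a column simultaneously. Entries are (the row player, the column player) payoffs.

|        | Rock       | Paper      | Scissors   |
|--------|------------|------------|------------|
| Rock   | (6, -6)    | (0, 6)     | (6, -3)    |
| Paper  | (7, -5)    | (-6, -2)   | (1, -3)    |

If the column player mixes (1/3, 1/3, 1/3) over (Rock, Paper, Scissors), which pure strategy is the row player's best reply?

Rock

The row player's best reply maximizes expected payoff against the mix.
Rock: (1/3)·6 + (1/3)·0 + (1/3)·6 = 4
Paper: (1/3)·7 + (1/3)·(-6) + (1/3)·1 = 2/3
Highest expected payoff is 4, from Rock.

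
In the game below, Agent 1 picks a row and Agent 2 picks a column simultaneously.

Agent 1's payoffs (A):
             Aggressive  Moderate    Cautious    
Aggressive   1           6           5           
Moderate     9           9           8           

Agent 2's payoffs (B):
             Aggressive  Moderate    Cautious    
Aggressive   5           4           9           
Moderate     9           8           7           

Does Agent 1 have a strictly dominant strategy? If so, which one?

A strategy is strictly dominant if it gives Agent 1 a strictly higher payoff than every other strategy, against every choice by the opponent.
Moderate strictly dominates: vs Aggressive: 9 > 1; vs Moderate: 9 > 6; vs Cautious: 8 > 5.

Moderate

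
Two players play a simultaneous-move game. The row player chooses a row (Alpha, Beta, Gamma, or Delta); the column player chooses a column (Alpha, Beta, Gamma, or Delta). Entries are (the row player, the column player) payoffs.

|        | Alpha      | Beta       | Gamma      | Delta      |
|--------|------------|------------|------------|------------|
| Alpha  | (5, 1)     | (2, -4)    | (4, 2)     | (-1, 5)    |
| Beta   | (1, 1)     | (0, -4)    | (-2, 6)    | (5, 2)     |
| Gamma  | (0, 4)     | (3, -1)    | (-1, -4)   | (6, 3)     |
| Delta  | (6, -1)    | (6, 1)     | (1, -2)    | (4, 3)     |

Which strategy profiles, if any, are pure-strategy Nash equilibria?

A profile is a Nash equilibrium when each player is best-responding to the other.
The row player's best responses — vs Alpha: Delta (payoff 6); vs Beta: Delta (payoff 6); vs Gamma: Alpha (payoff 4); vs Delta: Gamma (payoff 6).
The column player's best responses — vs Alpha: Delta (payoff 5); vs Beta: Gamma (payoff 6); vs Gamma: Alpha (payoff 4); vs Delta: Delta (payoff 3).
No cell has both players best-responding. For instance, the row player's best reply to Alpha is Delta, but against Delta the column player prefers Delta over Alpha.

There is no pure-strategy Nash equilibrium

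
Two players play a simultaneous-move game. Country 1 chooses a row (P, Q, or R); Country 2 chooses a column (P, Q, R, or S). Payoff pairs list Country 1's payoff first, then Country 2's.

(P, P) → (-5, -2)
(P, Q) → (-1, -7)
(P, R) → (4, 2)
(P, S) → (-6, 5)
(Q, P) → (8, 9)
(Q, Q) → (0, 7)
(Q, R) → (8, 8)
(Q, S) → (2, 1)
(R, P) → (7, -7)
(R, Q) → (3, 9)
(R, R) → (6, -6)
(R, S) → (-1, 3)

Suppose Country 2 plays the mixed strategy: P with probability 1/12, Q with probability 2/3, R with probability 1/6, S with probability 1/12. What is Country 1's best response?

Country 1's best reply maximizes expected payoff against the mix.
P: (1/12)·(-5) + (2/3)·(-1) + (1/6)·4 + (1/12)·(-6) = -11/12
Q: (1/12)·8 + (2/3)·0 + (1/6)·8 + (1/12)·2 = 13/6
R: (1/12)·7 + (2/3)·3 + (1/6)·6 + (1/12)·(-1) = 7/2
Highest expected payoff is 7/2, from R.

R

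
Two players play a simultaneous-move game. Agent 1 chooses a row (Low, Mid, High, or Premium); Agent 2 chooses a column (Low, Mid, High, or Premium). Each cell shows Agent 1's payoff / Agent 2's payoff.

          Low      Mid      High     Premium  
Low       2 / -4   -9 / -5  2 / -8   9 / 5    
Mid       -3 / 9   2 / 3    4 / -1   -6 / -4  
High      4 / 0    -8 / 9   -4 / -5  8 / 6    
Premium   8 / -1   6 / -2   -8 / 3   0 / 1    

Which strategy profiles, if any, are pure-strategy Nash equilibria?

(Low, Premium)

Check mutual best responses: a cell is a NE iff neither player can gain by unilaterally deviating.
Agent 1's best responses — vs Low: Premium (payoff 8); vs Mid: Premium (payoff 6); vs High: Mid (payoff 4); vs Premium: Low (payoff 9).
Agent 2's best responses — vs Low: Premium (payoff 5); vs Mid: Low (payoff 9); vs High: Mid (payoff 9); vs Premium: High (payoff 3).
The only mutual best response is (Low, Premium); neither player gains by switching there.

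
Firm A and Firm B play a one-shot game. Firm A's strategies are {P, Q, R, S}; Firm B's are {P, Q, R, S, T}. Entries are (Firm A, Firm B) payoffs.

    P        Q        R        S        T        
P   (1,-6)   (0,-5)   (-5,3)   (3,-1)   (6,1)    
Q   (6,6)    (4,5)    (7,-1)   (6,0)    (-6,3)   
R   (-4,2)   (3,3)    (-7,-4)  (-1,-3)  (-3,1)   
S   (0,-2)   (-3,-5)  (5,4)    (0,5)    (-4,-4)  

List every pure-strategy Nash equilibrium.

(Q, P)

Find each player's best response to every opponent strategy; NE are the intersections.
Firm A's best responses — vs P: Q (payoff 6); vs Q: Q (payoff 4); vs R: Q (payoff 7); vs S: Q (payoff 6); vs T: P (payoff 6).
Firm B's best responses — vs P: R (payoff 3); vs Q: P (payoff 6); vs R: Q (payoff 3); vs S: S (payoff 5).
The only mutual best response is (Q, P); neither player gains by switching there.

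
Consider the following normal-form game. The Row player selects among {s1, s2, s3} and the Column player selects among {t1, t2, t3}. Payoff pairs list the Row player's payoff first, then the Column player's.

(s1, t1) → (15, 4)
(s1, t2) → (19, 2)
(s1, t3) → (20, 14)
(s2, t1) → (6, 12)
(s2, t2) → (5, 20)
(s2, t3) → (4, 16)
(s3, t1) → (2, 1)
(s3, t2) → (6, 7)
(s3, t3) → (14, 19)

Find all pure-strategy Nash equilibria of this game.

Check mutual best responses: a cell is a NE iff neither player can gain by unilaterally deviating.
The Row player's best responses — vs t1: s1 (payoff 15); vs t2: s1 (payoff 19); vs t3: s1 (payoff 20).
The Column player's best responses — vs s1: t3 (payoff 14); vs s2: t2 (payoff 20); vs s3: t3 (payoff 19).
The only mutual best response is (s1, t3); neither player gains by switching there.

(s1, t3)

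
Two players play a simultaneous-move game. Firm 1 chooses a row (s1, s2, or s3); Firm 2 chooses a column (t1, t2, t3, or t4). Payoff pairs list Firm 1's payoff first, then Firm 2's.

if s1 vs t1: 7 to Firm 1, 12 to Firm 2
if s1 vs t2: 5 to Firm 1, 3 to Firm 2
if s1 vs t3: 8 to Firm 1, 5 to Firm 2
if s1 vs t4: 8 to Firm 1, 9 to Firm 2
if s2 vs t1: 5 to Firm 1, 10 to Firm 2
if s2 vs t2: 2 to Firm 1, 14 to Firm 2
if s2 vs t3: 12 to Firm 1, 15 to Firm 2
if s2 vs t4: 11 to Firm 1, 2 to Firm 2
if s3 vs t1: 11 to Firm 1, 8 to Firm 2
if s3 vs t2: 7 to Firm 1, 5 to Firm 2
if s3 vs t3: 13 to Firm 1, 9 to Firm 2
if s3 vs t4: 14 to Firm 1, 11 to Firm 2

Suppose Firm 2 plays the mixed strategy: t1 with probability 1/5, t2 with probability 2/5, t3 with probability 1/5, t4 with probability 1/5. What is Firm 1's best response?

Firm 1's best reply maximizes expected payoff against the mix.
s1: (1/5)·7 + (2/5)·5 + (1/5)·8 + (1/5)·8 = 33/5
s2: (1/5)·5 + (2/5)·2 + (1/5)·12 + (1/5)·11 = 32/5
s3: (1/5)·11 + (2/5)·7 + (1/5)·13 + (1/5)·14 = 52/5
Highest expected payoff is 52/5, from s3.

s3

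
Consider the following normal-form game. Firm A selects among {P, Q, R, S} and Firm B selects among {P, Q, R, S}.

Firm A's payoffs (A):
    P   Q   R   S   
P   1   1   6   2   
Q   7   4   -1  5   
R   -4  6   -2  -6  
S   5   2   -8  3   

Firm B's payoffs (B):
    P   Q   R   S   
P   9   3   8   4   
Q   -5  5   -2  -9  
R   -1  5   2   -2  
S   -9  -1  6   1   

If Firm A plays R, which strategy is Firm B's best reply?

Q

With Firm A fixed at R, Firm B's payoffs are: P → -1, Q → 5, R → 2, S → -2.
The maximum is 5, achieved by Q.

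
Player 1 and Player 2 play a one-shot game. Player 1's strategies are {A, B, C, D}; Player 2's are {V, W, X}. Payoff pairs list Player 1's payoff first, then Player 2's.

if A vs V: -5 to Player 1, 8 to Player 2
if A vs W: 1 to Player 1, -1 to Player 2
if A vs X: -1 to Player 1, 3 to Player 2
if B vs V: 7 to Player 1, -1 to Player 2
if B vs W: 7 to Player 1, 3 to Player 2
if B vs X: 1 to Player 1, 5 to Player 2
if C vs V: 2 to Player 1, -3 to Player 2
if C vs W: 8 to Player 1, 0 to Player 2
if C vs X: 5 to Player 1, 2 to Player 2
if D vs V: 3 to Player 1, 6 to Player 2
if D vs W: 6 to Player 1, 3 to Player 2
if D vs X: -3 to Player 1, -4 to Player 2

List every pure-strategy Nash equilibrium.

A profile is a Nash equilibrium when each player is best-responding to the other.
Player 1's best responses — vs V: B (payoff 7); vs W: C (payoff 8); vs X: C (payoff 5).
Player 2's best responses — vs A: V (payoff 8); vs B: X (payoff 5); vs C: X (payoff 2); vs D: V (payoff 6).
The only mutual best response is (C, X); neither player gains by switching there.

(C, X)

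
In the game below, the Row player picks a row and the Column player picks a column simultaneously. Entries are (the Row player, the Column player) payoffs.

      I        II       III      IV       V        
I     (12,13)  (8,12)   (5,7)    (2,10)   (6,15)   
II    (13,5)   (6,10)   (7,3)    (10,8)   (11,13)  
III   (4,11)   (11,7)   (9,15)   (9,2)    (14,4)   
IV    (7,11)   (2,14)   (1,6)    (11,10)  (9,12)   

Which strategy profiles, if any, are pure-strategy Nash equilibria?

Check mutual best responses: a cell is a NE iff neither player can gain by unilaterally deviating.
The Row player's best responses — vs I: II (payoff 13); vs II: III (payoff 11); vs III: III (payoff 9); vs IV: IV (payoff 11); vs V: III (payoff 14).
The Column player's best responses — vs I: V (payoff 15); vs II: V (payoff 13); vs III: III (payoff 15); vs IV: II (payoff 14).
The only mutual best response is (III, III); neither player gains by switching there.

(III, III)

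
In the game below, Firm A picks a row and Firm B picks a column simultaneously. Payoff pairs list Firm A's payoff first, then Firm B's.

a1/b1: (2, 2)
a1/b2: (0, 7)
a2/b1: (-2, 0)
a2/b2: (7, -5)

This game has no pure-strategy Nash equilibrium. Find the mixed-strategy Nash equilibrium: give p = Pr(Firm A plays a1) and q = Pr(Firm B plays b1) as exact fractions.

In a mixed NE each player is indifferent between their pure strategies, so the opponent's mix sets the indifference.
Firm B indifferent between b1 and b2: p·2 + (1−p)·0 = p·7 + (1−p)·(-5) ⟹ 0 + 2p = (-5) + 12p ⟹ p = 1/2.
Firm A indifferent between a1 and a2: q·2 + (1−q)·0 = q·(-2) + (1−q)·7 ⟹ 0 + 2q = 7 + (-9)q ⟹ q = 7/11.

p = 1/2, q = 7/11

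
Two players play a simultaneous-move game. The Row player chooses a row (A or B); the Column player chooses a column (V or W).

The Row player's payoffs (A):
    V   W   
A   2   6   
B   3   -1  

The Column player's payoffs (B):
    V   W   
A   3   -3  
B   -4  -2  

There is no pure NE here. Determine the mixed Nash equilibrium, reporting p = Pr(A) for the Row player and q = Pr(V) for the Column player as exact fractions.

In a mixed NE each player is indifferent between their pure strategies, so the opponent's mix sets the indifference.
The Column player indifferent between V and W: p·3 + (1−p)·(-4) = p·(-3) + (1−p)·(-2) ⟹ (-4) + 7p = (-2) + (-1)p ⟹ p = 1/4.
The Row player indifferent between A and B: q·2 + (1−q)·6 = q·3 + (1−q)·(-1) ⟹ 6 + (-4)q = (-1) + 4q ⟹ q = 7/8.

p = 1/4, q = 7/8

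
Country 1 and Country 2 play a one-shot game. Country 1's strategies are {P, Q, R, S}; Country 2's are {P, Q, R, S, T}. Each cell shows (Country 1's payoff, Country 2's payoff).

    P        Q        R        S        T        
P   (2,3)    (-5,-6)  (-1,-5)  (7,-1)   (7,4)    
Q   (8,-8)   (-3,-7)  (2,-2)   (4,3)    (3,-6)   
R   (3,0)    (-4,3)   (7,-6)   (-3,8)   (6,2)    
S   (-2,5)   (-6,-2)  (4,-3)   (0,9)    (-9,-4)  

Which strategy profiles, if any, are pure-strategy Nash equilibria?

(P, T)

Find each player's best response to every opponent strategy; NE are the intersections.
Country 1's best responses — vs P: Q (payoff 8); vs Q: Q (payoff -3); vs R: R (payoff 7); vs S: P (payoff 7); vs T: P (payoff 7).
Country 2's best responses — vs P: T (payoff 4); vs Q: S (payoff 3); vs R: S (payoff 8); vs S: S (payoff 9).
The only mutual best response is (P, T); neither player gains by switching there.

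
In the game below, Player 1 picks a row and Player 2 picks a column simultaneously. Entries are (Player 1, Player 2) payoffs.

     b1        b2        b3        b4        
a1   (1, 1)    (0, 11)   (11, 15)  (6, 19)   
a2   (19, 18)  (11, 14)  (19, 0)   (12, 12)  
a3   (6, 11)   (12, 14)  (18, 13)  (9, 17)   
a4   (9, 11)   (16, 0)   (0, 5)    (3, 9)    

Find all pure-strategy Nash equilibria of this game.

Find each player's best response to every opponent strategy; NE are the intersections.
Player 1's best responses — vs b1: a2 (payoff 19); vs b2: a4 (payoff 16); vs b3: a2 (payoff 19); vs b4: a2 (payoff 12).
Player 2's best responses — vs a1: b4 (payoff 19); vs a2: b1 (payoff 18); vs a3: b4 (payoff 17); vs a4: b1 (payoff 11).
The only mutual best response is (a2, b1); neither player gains by switching there.

(a2, b1)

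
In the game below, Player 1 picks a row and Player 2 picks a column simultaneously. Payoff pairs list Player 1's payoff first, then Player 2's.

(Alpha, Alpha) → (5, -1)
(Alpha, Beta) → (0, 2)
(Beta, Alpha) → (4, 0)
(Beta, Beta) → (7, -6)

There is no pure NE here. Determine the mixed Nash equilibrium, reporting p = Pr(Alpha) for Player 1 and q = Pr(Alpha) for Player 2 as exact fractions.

p = 2/3, q = 7/8

In a mixed NE each player is indifferent between their pure strategies, so the opponent's mix sets the indifference.
Player 2 indifferent between Alpha and Beta: p·(-1) + (1−p)·0 = p·2 + (1−p)·(-6) ⟹ 0 + (-1)p = (-6) + 8p ⟹ p = 2/3.
Player 1 indifferent between Alpha and Beta: q·5 + (1−q)·0 = q·4 + (1−q)·7 ⟹ 0 + 5q = 7 + (-3)q ⟹ q = 7/8.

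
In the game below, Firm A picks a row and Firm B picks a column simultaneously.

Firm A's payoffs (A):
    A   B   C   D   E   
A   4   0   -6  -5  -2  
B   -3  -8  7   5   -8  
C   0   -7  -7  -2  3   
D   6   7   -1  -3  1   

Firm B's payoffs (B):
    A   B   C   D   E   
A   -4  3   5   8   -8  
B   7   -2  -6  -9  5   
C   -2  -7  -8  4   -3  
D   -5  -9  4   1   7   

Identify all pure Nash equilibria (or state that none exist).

Check mutual best responses: a cell is a NE iff neither player can gain by unilaterally deviating.
Firm A's best responses — vs A: D (payoff 6); vs B: D (payoff 7); vs C: B (payoff 7); vs D: B (payoff 5); vs E: C (payoff 3).
Firm B's best responses — vs A: D (payoff 8); vs B: A (payoff 7); vs C: D (payoff 4); vs D: E (payoff 7).
No cell has both players best-responding. For instance, Firm A's best reply to A is D, but against D Firm B prefers E over A.

None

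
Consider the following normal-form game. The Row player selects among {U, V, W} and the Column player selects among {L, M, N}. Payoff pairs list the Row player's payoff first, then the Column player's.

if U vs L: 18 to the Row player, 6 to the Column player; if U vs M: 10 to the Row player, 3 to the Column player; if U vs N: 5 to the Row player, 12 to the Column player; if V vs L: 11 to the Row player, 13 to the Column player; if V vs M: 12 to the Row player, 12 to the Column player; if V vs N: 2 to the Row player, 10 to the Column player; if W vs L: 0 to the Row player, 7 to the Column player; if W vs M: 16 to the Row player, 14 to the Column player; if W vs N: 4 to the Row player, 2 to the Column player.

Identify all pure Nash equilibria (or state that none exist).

Check mutual best responses: a cell is a NE iff neither player can gain by unilaterally deviating.
The Row player's best responses — vs L: U (payoff 18); vs M: W (payoff 16); vs N: U (payoff 5).
The Column player's best responses — vs U: N (payoff 12); vs V: L (payoff 13); vs W: M (payoff 14).
Mutual best responses occur at (U, N) and (W, M); at each, neither player gains by switching.

(U, N) and (W, M)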